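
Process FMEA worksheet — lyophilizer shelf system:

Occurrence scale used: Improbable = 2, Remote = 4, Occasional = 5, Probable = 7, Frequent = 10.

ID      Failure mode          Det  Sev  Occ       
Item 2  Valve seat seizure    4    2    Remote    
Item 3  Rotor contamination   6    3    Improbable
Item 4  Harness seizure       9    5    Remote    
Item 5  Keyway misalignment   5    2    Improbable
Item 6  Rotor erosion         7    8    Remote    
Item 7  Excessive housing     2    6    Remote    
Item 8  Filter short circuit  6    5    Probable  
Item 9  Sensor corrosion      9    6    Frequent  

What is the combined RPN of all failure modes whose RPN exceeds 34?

RPN = Severity × Occurrence × Detection:
  Item 2: 2 × 4 × 4 = 32
  Item 3: 3 × 2 × 6 = 36
  Item 4: 5 × 4 × 9 = 180
  Item 5: 2 × 2 × 5 = 20
  Item 6: 8 × 4 × 7 = 224
  Item 7: 6 × 4 × 2 = 48
  Item 8: 5 × 7 × 6 = 210
  Item 9: 6 × 10 × 9 = 540
RPN > 34: Item 3 (36), Item 4 (180), Item 6 (224), Item 7 (48), Item 8 (210), Item 9 (540).
Sum: 36 + 180 + 224 + 48 + 210 + 540 = 1238.

1238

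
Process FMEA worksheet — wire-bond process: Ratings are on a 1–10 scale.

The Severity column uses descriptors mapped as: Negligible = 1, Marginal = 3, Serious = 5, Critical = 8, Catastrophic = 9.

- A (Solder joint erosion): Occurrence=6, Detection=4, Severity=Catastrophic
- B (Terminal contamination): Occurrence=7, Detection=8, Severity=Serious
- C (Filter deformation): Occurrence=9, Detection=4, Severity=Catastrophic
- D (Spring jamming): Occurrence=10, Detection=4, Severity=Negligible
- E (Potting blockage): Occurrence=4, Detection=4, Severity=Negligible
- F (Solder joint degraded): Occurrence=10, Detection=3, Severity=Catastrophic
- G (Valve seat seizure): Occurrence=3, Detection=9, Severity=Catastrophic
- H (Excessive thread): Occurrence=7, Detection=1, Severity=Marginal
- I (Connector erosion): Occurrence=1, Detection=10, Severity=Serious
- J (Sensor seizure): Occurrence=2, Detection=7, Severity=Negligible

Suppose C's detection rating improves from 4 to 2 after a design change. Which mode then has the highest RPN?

B

RPN = Severity × Occurrence × Detection:
  A: 9 × 6 × 4 = 216
  B: 5 × 7 × 8 = 280
  C: 9 × 9 × 4 = 324
  D: 1 × 10 × 4 = 40
  E: 1 × 4 × 4 = 16
  F: 9 × 10 × 3 = 270
  G: 9 × 3 × 9 = 243
  H: 3 × 7 × 1 = 21
  I: 5 × 1 × 10 = 50
  J: 1 × 2 × 7 = 14
After action: C → 9 × 9 × 2 = 162.
Revised RPNs: B=280, F=270, G=243, A=216, C=162, I=50, D=40, H=21, E=16, J=14.
Highest is now B (280).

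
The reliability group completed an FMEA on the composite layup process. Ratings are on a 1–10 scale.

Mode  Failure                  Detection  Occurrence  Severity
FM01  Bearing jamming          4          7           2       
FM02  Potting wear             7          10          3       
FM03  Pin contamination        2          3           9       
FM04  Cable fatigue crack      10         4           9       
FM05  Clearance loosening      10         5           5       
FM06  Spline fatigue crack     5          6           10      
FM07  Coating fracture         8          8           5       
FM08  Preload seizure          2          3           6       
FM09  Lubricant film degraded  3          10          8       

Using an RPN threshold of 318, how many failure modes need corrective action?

2

RPN = Severity × Occurrence × Detection:
  FM01: 2 × 7 × 4 = 56
  FM02: 3 × 10 × 7 = 210
  FM03: 9 × 3 × 2 = 54
  FM04: 9 × 4 × 10 = 360
  FM05: 5 × 5 × 10 = 250
  FM06: 10 × 6 × 5 = 300
  FM07: 5 × 8 × 8 = 320
  FM08: 6 × 3 × 2 = 36
  FM09: 8 × 10 × 3 = 240
Modes with RPN ≥ 318: FM04 (360), FM07 (320) → 2.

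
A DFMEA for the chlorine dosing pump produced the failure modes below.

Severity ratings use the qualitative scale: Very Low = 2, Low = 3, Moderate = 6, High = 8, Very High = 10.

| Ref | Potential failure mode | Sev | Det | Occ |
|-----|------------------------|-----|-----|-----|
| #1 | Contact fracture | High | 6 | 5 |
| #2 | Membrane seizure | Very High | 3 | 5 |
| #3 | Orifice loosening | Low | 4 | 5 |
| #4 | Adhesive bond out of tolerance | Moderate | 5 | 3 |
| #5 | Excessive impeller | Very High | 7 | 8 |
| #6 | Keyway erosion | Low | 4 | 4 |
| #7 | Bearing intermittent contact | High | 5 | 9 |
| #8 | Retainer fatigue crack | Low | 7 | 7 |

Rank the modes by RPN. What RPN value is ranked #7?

RPN = Severity × Occurrence × Detection:
  #1: 8 × 5 × 6 = 240
  #2: 10 × 5 × 3 = 150
  #3: 3 × 5 × 4 = 60
  #4: 6 × 3 × 5 = 90
  #5: 10 × 8 × 7 = 560
  #6: 3 × 4 × 4 = 48
  #7: 8 × 9 × 5 = 360
  #8: 3 × 7 × 7 = 147
Sorted descending: 560, 360, 240, 150, 147, 90, 60, 48.
The seventh-highest RPN is 60 (#3).

60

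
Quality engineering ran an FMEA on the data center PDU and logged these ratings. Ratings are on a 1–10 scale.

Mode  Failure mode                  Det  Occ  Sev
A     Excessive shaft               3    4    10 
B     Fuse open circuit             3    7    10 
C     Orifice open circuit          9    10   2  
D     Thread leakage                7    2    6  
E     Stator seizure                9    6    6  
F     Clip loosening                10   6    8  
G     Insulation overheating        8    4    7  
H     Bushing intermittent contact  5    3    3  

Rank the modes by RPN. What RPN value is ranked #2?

RPN = Severity × Occurrence × Detection:
  A: 10 × 4 × 3 = 120
  B: 10 × 7 × 3 = 210
  C: 2 × 10 × 9 = 180
  D: 6 × 2 × 7 = 84
  E: 6 × 6 × 9 = 324
  F: 8 × 6 × 10 = 480
  G: 7 × 4 × 8 = 224
  H: 3 × 3 × 5 = 45
Sorted descending: 480, 324, 224, 210, 180, 120, 84, 45.
The second-highest RPN is 324 (E).

324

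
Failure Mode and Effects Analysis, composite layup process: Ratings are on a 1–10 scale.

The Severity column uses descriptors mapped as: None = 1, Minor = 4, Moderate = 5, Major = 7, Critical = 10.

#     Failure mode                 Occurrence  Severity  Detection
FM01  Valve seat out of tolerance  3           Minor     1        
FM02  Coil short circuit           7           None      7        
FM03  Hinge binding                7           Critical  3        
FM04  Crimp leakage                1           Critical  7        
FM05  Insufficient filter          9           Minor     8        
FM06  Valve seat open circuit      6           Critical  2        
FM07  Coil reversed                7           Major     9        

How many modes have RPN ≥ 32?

6

RPN = Severity × Occurrence × Detection:
  FM01: 4 × 3 × 1 = 12
  FM02: 1 × 7 × 7 = 49
  FM03: 10 × 7 × 3 = 210
  FM04: 10 × 1 × 7 = 70
  FM05: 4 × 9 × 8 = 288
  FM06: 10 × 6 × 2 = 120
  FM07: 7 × 7 × 9 = 441
Modes with RPN ≥ 32: FM02 (49), FM03 (210), FM04 (70), FM05 (288), FM06 (120), FM07 (441) → 6.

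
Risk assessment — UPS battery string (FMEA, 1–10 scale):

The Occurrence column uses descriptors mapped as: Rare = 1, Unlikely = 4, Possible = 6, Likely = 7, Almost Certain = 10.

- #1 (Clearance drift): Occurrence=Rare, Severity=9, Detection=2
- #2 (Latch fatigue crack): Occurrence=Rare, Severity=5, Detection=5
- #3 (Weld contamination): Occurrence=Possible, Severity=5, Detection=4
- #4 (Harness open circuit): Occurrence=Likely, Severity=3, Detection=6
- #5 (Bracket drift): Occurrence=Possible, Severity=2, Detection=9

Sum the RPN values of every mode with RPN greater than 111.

RPN = Severity × Occurrence × Detection:
  #1: 9 × 1 × 2 = 18
  #2: 5 × 1 × 5 = 25
  #3: 5 × 6 × 4 = 120
  #4: 3 × 7 × 6 = 126
  #5: 2 × 6 × 9 = 108
RPN > 111: #3 (120), #4 (126).
Sum: 120 + 126 = 246.

246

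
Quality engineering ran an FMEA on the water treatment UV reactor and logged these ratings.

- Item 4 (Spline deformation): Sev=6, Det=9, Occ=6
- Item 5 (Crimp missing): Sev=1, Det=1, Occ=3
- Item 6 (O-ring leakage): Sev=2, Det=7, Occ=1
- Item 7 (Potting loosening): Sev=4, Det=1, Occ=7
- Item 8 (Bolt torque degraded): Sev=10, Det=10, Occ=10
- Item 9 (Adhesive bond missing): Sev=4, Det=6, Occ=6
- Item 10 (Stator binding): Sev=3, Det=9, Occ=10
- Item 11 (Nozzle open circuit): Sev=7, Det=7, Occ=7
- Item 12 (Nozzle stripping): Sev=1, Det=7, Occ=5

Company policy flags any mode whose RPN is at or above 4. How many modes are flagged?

RPN = Severity × Occurrence × Detection:
  Item 4: 6 × 6 × 9 = 324
  Item 5: 1 × 3 × 1 = 3
  Item 6: 2 × 1 × 7 = 14
  Item 7: 4 × 7 × 1 = 28
  Item 8: 10 × 10 × 10 = 1000
  Item 9: 4 × 6 × 6 = 144
  Item 10: 3 × 10 × 9 = 270
  Item 11: 7 × 7 × 7 = 343
  Item 12: 1 × 5 × 7 = 35
Modes with RPN ≥ 4: Item 4 (324), Item 6 (14), Item 7 (28), Item 8 (1000), Item 9 (144), Item 10 (270), Item 11 (343), Item 12 (35) → 8.

8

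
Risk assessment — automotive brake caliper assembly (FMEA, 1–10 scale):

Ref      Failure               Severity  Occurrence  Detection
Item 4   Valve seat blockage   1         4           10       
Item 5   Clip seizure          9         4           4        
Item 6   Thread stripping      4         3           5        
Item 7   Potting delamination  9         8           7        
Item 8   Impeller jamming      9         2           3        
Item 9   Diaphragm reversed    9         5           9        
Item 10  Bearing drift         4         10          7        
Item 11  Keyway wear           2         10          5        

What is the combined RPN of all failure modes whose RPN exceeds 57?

RPN = Severity × Occurrence × Detection:
  Item 4: 1 × 4 × 10 = 40
  Item 5: 9 × 4 × 4 = 144
  Item 6: 4 × 3 × 5 = 60
  Item 7: 9 × 8 × 7 = 504
  Item 8: 9 × 2 × 3 = 54
  Item 9: 9 × 5 × 9 = 405
  Item 10: 4 × 10 × 7 = 280
  Item 11: 2 × 10 × 5 = 100
RPN > 57: Item 5 (144), Item 6 (60), Item 7 (504), Item 9 (405), Item 10 (280), Item 11 (100).
Sum: 144 + 60 + 504 + 405 + 280 + 100 = 1493.

1493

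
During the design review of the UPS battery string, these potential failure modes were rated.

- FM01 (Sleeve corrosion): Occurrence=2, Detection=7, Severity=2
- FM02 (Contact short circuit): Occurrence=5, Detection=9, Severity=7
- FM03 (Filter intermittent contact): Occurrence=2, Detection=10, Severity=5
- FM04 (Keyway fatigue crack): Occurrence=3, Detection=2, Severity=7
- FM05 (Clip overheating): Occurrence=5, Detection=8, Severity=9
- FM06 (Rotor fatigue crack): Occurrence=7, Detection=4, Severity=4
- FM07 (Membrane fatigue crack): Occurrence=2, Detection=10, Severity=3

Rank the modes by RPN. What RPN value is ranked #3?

112

RPN = Severity × Occurrence × Detection:
  FM01: 2 × 2 × 7 = 28
  FM02: 7 × 5 × 9 = 315
  FM03: 5 × 2 × 10 = 100
  FM04: 7 × 3 × 2 = 42
  FM05: 9 × 5 × 8 = 360
  FM06: 4 × 7 × 4 = 112
  FM07: 3 × 2 × 10 = 60
Sorted descending: 360, 315, 112, 100, 60, 42, 28.
The third-highest RPN is 112 (FM06).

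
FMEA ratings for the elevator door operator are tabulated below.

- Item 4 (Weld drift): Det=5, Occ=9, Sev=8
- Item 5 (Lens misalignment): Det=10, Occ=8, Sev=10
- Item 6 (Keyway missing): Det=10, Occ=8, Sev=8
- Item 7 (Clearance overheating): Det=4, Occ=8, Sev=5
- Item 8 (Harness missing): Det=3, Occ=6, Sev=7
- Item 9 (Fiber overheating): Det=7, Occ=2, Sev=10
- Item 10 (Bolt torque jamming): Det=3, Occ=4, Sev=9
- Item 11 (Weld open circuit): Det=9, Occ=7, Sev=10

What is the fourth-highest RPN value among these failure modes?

360

RPN = Severity × Occurrence × Detection:
  Item 4: 8 × 9 × 5 = 360
  Item 5: 10 × 8 × 10 = 800
  Item 6: 8 × 8 × 10 = 640
  Item 7: 5 × 8 × 4 = 160
  Item 8: 7 × 6 × 3 = 126
  Item 9: 10 × 2 × 7 = 140
  Item 10: 9 × 4 × 3 = 108
  Item 11: 10 × 7 × 9 = 630
Sorted descending: 800, 640, 630, 360, 160, 140, 126, 108.
The fourth-highest RPN is 360 (Item 4).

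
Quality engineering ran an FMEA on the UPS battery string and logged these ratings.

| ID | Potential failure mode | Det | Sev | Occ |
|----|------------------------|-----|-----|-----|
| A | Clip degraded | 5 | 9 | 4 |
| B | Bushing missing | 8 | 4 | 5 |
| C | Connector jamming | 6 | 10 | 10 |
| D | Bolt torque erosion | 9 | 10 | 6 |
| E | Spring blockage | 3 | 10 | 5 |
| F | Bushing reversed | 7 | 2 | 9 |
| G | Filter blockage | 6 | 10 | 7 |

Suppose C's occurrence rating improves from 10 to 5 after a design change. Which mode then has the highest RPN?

RPN = Severity × Occurrence × Detection:
  A: 9 × 4 × 5 = 180
  B: 4 × 5 × 8 = 160
  C: 10 × 10 × 6 = 600
  D: 10 × 6 × 9 = 540
  E: 10 × 5 × 3 = 150
  F: 2 × 9 × 7 = 126
  G: 10 × 7 × 6 = 420
After action: C → 10 × 5 × 6 = 300.
Revised RPNs: D=540, G=420, C=300, A=180, B=160, E=150, F=126.
Highest is now D (540).

D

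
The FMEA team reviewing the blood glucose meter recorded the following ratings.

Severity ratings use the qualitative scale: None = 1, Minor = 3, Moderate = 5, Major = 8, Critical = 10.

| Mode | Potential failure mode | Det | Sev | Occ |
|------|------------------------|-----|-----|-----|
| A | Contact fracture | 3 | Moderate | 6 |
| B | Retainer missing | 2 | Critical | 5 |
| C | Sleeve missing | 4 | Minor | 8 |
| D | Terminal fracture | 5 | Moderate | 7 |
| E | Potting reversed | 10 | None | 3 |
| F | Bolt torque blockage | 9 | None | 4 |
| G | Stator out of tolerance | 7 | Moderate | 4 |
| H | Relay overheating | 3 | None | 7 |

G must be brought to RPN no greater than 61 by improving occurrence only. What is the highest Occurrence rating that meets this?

1

G: S=5, O=4, D=7 → current RPN = 140.
Fixed product = 35. Need 35 × O ≤ 61, so O ≤ 61/35 = 1.74.
Maximum integer Occurrence rating = 1 (gives RPN 35; O=2 would give 70 > 61).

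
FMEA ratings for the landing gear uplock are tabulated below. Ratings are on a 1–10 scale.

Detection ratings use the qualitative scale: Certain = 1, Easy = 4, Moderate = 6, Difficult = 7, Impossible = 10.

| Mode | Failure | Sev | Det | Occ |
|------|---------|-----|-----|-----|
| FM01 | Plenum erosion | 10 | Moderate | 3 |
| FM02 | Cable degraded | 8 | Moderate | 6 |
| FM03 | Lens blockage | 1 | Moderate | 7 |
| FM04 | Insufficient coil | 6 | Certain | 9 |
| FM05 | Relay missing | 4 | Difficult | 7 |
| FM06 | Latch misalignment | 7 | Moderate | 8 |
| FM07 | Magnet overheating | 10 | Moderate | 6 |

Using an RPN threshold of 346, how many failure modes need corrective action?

RPN = Severity × Occurrence × Detection:
  FM01: 10 × 3 × 6 = 180
  FM02: 8 × 6 × 6 = 288
  FM03: 1 × 7 × 6 = 42
  FM04: 6 × 9 × 1 = 54
  FM05: 4 × 7 × 7 = 196
  FM06: 7 × 8 × 6 = 336
  FM07: 10 × 6 × 6 = 360
Modes with RPN ≥ 346: FM07 (360) → 1.

1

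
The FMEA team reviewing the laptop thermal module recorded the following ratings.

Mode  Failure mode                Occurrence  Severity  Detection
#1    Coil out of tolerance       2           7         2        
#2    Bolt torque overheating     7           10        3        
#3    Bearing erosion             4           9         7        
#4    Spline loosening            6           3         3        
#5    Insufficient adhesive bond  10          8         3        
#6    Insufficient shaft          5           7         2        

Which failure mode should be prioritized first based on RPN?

RPN = Severity × Occurrence × Detection:
  #1: 7 × 2 × 2 = 28
  #2: 10 × 7 × 3 = 210
  #3: 9 × 4 × 7 = 252
  #4: 3 × 6 × 3 = 54
  #5: 8 × 10 × 3 = 240
  #6: 7 × 5 × 2 = 70
Highest RPN is 252 → #3.

#3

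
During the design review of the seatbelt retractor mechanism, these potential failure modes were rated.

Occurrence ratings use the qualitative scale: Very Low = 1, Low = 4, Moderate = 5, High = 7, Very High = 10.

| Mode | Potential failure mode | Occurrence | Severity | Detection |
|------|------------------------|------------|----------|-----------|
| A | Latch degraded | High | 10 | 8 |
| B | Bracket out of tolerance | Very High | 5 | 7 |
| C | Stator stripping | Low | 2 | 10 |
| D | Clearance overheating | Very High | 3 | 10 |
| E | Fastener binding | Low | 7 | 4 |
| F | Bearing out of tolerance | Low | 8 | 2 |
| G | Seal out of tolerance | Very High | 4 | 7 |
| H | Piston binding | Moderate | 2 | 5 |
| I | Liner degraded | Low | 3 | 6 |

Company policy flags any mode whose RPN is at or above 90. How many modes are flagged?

RPN = Severity × Occurrence × Detection:
  A: 10 × 7 × 8 = 560
  B: 5 × 10 × 7 = 350
  C: 2 × 4 × 10 = 80
  D: 3 × 10 × 10 = 300
  E: 7 × 4 × 4 = 112
  F: 8 × 4 × 2 = 64
  G: 4 × 10 × 7 = 280
  H: 2 × 5 × 5 = 50
  I: 3 × 4 × 6 = 72
Modes with RPN ≥ 90: A (560), B (350), D (300), E (112), G (280) → 5.

5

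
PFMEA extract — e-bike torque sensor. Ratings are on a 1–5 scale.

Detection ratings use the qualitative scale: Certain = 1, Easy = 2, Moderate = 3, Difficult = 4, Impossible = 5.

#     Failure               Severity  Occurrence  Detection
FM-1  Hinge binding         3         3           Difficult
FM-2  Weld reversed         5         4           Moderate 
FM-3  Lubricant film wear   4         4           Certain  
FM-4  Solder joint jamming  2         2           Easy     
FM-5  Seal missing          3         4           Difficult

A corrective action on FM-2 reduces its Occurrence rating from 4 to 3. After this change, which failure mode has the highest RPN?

RPN = Severity × Occurrence × Detection:
  FM-1: 3 × 3 × 4 = 36
  FM-2: 5 × 4 × 3 = 60
  FM-3: 4 × 4 × 1 = 16
  FM-4: 2 × 2 × 2 = 8
  FM-5: 3 × 4 × 4 = 48
After action: FM-2 → 5 × 3 × 3 = 45.
Revised RPNs: FM-5=48, FM-2=45, FM-1=36, FM-3=16, FM-4=8.
Highest is now FM-5 (48).

FM-5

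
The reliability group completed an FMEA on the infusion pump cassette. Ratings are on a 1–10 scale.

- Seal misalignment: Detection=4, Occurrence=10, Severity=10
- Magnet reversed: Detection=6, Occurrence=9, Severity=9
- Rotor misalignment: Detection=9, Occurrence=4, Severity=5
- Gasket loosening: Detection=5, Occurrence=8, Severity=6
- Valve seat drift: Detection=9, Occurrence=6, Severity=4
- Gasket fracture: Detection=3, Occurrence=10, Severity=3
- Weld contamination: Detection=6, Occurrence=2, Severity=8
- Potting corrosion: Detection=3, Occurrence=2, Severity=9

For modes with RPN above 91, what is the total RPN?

1618

RPN = Severity × Occurrence × Detection:
  Seal misalignment: 10 × 10 × 4 = 400
  Magnet reversed: 9 × 9 × 6 = 486
  Rotor misalignment: 5 × 4 × 9 = 180
  Gasket loosening: 6 × 8 × 5 = 240
  Valve seat drift: 4 × 6 × 9 = 216
  Gasket fracture: 3 × 10 × 3 = 90
  Weld contamination: 8 × 2 × 6 = 96
  Potting corrosion: 9 × 2 × 3 = 54
RPN > 91: Seal misalignment (400), Magnet reversed (486), Rotor misalignment (180), Gasket loosening (240), Valve seat drift (216), Weld contamination (96).
Sum: 400 + 486 + 180 + 240 + 216 + 96 = 1618.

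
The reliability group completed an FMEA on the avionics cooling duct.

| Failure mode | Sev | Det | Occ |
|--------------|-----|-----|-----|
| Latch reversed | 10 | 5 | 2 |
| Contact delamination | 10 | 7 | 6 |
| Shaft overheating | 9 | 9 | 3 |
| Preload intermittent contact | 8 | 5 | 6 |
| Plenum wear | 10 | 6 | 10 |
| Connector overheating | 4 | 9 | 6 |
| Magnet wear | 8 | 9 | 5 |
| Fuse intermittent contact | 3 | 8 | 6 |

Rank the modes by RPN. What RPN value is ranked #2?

RPN = Severity × Occurrence × Detection:
  Latch reversed: 10 × 2 × 5 = 100
  Contact delamination: 10 × 6 × 7 = 420
  Shaft overheating: 9 × 3 × 9 = 243
  Preload intermittent contact: 8 × 6 × 5 = 240
  Plenum wear: 10 × 10 × 6 = 600
  Connector overheating: 4 × 6 × 9 = 216
  Magnet wear: 8 × 5 × 9 = 360
  Fuse intermittent contact: 3 × 6 × 8 = 144
Sorted descending: 600, 420, 360, 243, 240, 216, 144, 100.
The second-highest RPN is 420 (Contact delamination).

420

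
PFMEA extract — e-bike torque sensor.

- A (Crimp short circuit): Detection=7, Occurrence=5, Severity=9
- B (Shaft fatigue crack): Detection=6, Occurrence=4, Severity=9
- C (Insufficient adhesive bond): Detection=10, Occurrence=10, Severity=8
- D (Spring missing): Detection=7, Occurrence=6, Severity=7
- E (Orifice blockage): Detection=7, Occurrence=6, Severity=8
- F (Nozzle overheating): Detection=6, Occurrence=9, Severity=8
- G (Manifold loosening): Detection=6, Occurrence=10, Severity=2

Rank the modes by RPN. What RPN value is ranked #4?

315

RPN = Severity × Occurrence × Detection:
  A: 9 × 5 × 7 = 315
  B: 9 × 4 × 6 = 216
  C: 8 × 10 × 10 = 800
  D: 7 × 6 × 7 = 294
  E: 8 × 6 × 7 = 336
  F: 8 × 9 × 6 = 432
  G: 2 × 10 × 6 = 120
Sorted descending: 800, 432, 336, 315, 294, 216, 120.
The fourth-highest RPN is 315 (A).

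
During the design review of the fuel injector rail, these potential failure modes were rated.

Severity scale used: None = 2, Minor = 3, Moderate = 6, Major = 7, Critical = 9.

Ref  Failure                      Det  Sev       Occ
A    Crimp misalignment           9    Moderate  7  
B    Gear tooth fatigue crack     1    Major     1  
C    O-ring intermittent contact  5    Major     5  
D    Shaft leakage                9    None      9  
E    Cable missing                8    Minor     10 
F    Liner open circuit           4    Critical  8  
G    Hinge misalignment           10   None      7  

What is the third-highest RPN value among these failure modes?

RPN = Severity × Occurrence × Detection:
  A: 6 × 7 × 9 = 378
  B: 7 × 1 × 1 = 7
  C: 7 × 5 × 5 = 175
  D: 2 × 9 × 9 = 162
  E: 3 × 10 × 8 = 240
  F: 9 × 8 × 4 = 288
  G: 2 × 7 × 10 = 140
Sorted descending: 378, 288, 240, 175, 162, 140, 7.
The third-highest RPN is 240 (E).

240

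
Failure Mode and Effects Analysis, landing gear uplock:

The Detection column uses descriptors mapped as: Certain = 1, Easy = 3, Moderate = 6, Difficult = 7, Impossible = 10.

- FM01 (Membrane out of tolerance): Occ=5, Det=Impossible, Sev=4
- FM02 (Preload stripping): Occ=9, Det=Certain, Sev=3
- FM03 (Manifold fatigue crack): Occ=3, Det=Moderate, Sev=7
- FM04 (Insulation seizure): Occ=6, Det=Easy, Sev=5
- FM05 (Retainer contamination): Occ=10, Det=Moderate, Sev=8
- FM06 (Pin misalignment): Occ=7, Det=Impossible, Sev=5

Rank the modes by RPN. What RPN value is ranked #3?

200

RPN = Severity × Occurrence × Detection:
  FM01: 4 × 5 × 10 = 200
  FM02: 3 × 9 × 1 = 27
  FM03: 7 × 3 × 6 = 126
  FM04: 5 × 6 × 3 = 90
  FM05: 8 × 10 × 6 = 480
  FM06: 5 × 7 × 10 = 350
Sorted descending: 480, 350, 200, 126, 90, 27.
The third-highest RPN is 200 (FM01).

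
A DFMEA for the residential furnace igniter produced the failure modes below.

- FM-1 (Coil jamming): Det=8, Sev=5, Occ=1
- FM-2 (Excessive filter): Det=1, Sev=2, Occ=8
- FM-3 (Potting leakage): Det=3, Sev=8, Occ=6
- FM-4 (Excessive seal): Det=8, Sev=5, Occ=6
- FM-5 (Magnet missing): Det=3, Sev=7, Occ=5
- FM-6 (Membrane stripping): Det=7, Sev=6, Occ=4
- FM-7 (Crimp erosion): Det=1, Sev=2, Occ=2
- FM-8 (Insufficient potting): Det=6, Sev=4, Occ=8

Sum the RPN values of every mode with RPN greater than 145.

RPN = Severity × Occurrence × Detection:
  FM-1: 5 × 1 × 8 = 40
  FM-2: 2 × 8 × 1 = 16
  FM-3: 8 × 6 × 3 = 144
  FM-4: 5 × 6 × 8 = 240
  FM-5: 7 × 5 × 3 = 105
  FM-6: 6 × 4 × 7 = 168
  FM-7: 2 × 2 × 1 = 4
  FM-8: 4 × 8 × 6 = 192
RPN > 145: FM-4 (240), FM-6 (168), FM-8 (192).
Sum: 240 + 168 + 192 = 600.

600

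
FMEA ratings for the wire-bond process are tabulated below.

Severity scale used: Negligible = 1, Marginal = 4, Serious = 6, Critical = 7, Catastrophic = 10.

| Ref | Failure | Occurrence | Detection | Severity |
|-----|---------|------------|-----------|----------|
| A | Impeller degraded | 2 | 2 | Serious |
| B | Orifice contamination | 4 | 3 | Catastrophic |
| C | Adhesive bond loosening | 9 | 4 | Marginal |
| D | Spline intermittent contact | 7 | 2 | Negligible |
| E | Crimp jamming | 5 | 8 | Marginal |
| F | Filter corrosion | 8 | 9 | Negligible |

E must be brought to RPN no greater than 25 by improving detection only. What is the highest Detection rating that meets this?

E: S=4, O=5, D=8 → current RPN = 160.
Fixed product = 20. Need 20 × D ≤ 25, so D ≤ 25/20 = 1.25.
Maximum integer Detection rating = 1 (gives RPN 20; D=2 would give 40 > 25).

1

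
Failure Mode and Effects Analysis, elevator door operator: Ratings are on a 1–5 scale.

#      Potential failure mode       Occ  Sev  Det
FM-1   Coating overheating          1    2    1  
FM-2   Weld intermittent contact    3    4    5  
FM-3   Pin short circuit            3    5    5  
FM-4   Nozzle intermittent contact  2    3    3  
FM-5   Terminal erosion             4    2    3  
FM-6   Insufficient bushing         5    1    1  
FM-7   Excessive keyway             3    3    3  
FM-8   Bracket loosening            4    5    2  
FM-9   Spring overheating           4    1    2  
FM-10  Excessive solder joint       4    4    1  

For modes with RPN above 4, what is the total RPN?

RPN = Severity × Occurrence × Detection:
  FM-1: 2 × 1 × 1 = 2
  FM-2: 4 × 3 × 5 = 60
  FM-3: 5 × 3 × 5 = 75
  FM-4: 3 × 2 × 3 = 18
  FM-5: 2 × 4 × 3 = 24
  FM-6: 1 × 5 × 1 = 5
  FM-7: 3 × 3 × 3 = 27
  FM-8: 5 × 4 × 2 = 40
  FM-9: 1 × 4 × 2 = 8
  FM-10: 4 × 4 × 1 = 16
RPN > 4: FM-2 (60), FM-3 (75), FM-4 (18), FM-5 (24), FM-6 (5), FM-7 (27), FM-8 (40), FM-9 (8), FM-10 (16).
Sum: 60 + 75 + 18 + 24 + 5 + 27 + 40 + 8 + 16 = 273.

273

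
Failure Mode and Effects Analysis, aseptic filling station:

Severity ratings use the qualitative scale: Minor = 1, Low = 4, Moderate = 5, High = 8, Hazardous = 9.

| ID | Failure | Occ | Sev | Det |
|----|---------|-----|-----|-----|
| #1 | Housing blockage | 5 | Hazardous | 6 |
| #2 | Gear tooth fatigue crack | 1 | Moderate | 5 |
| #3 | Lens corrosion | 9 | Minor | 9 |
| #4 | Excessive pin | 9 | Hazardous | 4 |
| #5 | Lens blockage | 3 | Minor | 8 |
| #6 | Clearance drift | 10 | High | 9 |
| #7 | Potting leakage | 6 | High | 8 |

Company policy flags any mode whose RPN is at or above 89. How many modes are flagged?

4

RPN = Severity × Occurrence × Detection:
  #1: 9 × 5 × 6 = 270
  #2: 5 × 1 × 5 = 25
  #3: 1 × 9 × 9 = 81
  #4: 9 × 9 × 4 = 324
  #5: 1 × 3 × 8 = 24
  #6: 8 × 10 × 9 = 720
  #7: 8 × 6 × 8 = 384
Modes with RPN ≥ 89: #1 (270), #4 (324), #6 (720), #7 (384) → 4.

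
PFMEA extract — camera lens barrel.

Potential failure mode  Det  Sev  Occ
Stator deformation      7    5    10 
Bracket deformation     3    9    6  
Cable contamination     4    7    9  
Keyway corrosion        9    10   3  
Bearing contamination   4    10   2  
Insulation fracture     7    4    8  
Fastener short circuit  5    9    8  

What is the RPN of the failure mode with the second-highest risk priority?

350

RPN = Severity × Occurrence × Detection:
  Stator deformation: 5 × 10 × 7 = 350
  Bracket deformation: 9 × 6 × 3 = 162
  Cable contamination: 7 × 9 × 4 = 252
  Keyway corrosion: 10 × 3 × 9 = 270
  Bearing contamination: 10 × 2 × 4 = 80
  Insulation fracture: 4 × 8 × 7 = 224
  Fastener short circuit: 9 × 8 × 5 = 360
Sorted descending: 360, 350, 270, 252, 224, 162, 80.
The second-highest RPN is 350 (Stator deformation).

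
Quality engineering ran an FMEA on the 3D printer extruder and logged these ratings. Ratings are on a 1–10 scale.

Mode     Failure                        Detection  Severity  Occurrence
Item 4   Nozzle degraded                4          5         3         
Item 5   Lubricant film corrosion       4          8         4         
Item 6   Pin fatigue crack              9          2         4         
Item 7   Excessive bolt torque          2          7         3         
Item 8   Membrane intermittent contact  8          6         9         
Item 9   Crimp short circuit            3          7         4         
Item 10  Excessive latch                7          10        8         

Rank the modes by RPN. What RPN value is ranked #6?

RPN = Severity × Occurrence × Detection:
  Item 4: 5 × 3 × 4 = 60
  Item 5: 8 × 4 × 4 = 128
  Item 6: 2 × 4 × 9 = 72
  Item 7: 7 × 3 × 2 = 42
  Item 8: 6 × 9 × 8 = 432
  Item 9: 7 × 4 × 3 = 84
  Item 10: 10 × 8 × 7 = 560
Sorted descending: 560, 432, 128, 84, 72, 60, 42.
The sixth-highest RPN is 60 (Item 4).

60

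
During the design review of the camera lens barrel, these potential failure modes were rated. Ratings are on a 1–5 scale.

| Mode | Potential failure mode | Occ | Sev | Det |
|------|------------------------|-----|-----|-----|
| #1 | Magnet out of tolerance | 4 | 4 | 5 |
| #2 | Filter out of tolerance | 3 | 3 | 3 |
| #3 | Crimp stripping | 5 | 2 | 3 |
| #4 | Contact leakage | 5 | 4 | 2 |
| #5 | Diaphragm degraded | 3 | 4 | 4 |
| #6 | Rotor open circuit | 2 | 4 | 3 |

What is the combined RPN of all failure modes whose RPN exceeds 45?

128

RPN = Severity × Occurrence × Detection:
  #1: 4 × 4 × 5 = 80
  #2: 3 × 3 × 3 = 27
  #3: 2 × 5 × 3 = 30
  #4: 4 × 5 × 2 = 40
  #5: 4 × 3 × 4 = 48
  #6: 4 × 2 × 3 = 24
RPN > 45: #1 (80), #5 (48).
Sum: 80 + 48 = 128.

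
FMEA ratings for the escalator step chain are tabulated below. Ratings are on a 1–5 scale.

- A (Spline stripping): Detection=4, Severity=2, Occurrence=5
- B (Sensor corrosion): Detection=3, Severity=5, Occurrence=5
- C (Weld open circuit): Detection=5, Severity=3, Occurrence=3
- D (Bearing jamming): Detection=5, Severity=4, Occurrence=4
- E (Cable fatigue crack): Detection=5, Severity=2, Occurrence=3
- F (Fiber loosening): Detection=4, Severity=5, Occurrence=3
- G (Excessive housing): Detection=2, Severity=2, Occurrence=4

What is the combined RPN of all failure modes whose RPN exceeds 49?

215

RPN = Severity × Occurrence × Detection:
  A: 2 × 5 × 4 = 40
  B: 5 × 5 × 3 = 75
  C: 3 × 3 × 5 = 45
  D: 4 × 4 × 5 = 80
  E: 2 × 3 × 5 = 30
  F: 5 × 3 × 4 = 60
  G: 2 × 4 × 2 = 16
RPN > 49: B (75), D (80), F (60).
Sum: 75 + 80 + 60 = 215.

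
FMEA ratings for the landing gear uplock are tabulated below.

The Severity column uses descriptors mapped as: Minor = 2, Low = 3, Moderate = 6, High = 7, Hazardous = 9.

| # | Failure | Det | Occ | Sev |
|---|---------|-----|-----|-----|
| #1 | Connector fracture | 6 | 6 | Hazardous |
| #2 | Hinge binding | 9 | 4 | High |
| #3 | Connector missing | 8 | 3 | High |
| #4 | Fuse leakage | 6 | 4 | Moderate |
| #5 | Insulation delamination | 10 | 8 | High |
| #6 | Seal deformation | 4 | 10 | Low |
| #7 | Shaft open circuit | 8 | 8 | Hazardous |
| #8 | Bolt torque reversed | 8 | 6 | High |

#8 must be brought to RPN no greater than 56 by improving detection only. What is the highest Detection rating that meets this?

#8: S=7, O=6, D=8 → current RPN = 336.
Fixed product = 42. Need 42 × D ≤ 56, so D ≤ 56/42 = 1.33.
Maximum integer Detection rating = 1 (gives RPN 42; D=2 would give 84 > 56).

1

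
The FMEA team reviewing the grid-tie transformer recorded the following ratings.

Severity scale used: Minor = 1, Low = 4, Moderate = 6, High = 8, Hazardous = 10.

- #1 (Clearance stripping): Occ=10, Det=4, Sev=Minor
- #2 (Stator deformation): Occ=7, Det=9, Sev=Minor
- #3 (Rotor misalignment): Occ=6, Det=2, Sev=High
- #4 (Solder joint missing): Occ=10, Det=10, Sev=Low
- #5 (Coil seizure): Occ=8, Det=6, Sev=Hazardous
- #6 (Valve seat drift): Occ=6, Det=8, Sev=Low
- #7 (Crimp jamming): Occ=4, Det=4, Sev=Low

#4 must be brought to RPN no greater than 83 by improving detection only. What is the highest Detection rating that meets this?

2

#4: S=4, O=10, D=10 → current RPN = 400.
Fixed product = 40. Need 40 × D ≤ 83, so D ≤ 83/40 = 2.08.
Maximum integer Detection rating = 2 (gives RPN 80; D=3 would give 120 > 83).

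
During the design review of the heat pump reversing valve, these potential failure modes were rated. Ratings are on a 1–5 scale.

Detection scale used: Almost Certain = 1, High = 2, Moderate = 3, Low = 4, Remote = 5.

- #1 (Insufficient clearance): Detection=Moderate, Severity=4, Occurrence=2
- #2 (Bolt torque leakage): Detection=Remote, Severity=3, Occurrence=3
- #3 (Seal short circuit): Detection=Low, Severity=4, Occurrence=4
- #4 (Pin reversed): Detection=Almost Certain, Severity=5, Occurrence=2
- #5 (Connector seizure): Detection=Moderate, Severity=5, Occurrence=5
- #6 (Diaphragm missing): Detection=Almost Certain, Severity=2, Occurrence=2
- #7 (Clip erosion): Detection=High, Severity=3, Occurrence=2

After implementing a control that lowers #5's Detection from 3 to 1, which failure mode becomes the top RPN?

RPN = Severity × Occurrence × Detection:
  #1: 4 × 2 × 3 = 24
  #2: 3 × 3 × 5 = 45
  #3: 4 × 4 × 4 = 64
  #4: 5 × 2 × 1 = 10
  #5: 5 × 5 × 3 = 75
  #6: 2 × 2 × 1 = 4
  #7: 3 × 2 × 2 = 12
After action: #5 → 5 × 5 × 1 = 25.
Revised RPNs: #3=64, #2=45, #5=25, #1=24, #7=12, #4=10, #6=4.
Highest is now #3 (64).

#3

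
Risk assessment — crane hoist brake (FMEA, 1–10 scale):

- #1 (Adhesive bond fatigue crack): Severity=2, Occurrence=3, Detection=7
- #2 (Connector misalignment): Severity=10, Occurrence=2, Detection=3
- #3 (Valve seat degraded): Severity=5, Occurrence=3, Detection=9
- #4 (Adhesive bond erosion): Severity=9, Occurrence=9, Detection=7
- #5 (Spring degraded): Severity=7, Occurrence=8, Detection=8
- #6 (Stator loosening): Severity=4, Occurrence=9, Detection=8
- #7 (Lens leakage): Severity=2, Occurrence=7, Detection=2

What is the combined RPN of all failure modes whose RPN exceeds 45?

1498

RPN = Severity × Occurrence × Detection:
  #1: 2 × 3 × 7 = 42
  #2: 10 × 2 × 3 = 60
  #3: 5 × 3 × 9 = 135
  #4: 9 × 9 × 7 = 567
  #5: 7 × 8 × 8 = 448
  #6: 4 × 9 × 8 = 288
  #7: 2 × 7 × 2 = 28
RPN > 45: #2 (60), #3 (135), #4 (567), #5 (448), #6 (288).
Sum: 60 + 135 + 567 + 448 + 288 = 1498.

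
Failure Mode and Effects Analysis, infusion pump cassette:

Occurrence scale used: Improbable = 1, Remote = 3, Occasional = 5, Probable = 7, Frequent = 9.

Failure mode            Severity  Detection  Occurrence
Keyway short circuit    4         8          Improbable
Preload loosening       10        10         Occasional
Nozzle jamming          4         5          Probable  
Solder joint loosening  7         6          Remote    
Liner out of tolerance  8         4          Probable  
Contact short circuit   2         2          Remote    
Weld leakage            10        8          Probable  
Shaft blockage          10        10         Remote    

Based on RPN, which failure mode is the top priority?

Weld leakage

RPN = Severity × Occurrence × Detection:
  Keyway short circuit: 4 × 1 × 8 = 32
  Preload loosening: 10 × 5 × 10 = 500
  Nozzle jamming: 4 × 7 × 5 = 140
  Solder joint loosening: 7 × 3 × 6 = 126
  Liner out of tolerance: 8 × 7 × 4 = 224
  Contact short circuit: 2 × 3 × 2 = 12
  Weld leakage: 10 × 7 × 8 = 560
  Shaft blockage: 10 × 3 × 10 = 300
Highest RPN is 560 → Weld leakage.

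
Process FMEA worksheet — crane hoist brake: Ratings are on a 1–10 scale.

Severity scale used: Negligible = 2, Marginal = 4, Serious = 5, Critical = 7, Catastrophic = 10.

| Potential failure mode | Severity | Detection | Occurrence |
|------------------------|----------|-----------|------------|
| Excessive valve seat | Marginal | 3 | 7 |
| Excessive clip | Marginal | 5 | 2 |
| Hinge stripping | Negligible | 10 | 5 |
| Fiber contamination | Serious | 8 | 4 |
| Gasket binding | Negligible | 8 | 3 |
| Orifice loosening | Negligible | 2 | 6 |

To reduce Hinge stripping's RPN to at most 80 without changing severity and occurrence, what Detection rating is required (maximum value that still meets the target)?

Hinge stripping: S=2, O=5, D=10 → current RPN = 100.
Fixed product = 10. Need 10 × D ≤ 80, so D ≤ 80/10 = 8.00.
Maximum integer Detection rating = 8 (gives RPN 80; D=9 would give 90 > 80).

8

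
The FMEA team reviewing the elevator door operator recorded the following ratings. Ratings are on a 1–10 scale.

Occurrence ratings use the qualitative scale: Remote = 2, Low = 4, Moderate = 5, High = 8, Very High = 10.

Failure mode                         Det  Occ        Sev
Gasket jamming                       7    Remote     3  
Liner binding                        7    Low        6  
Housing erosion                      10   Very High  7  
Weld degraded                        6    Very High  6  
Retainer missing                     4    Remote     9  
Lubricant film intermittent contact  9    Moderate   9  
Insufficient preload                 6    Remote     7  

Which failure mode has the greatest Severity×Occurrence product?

Criticality = Severity × Occurrence:
  Gasket jamming: 3 × 2 = 6
  Liner binding: 6 × 4 = 24
  Housing erosion: 7 × 10 = 70
  Weld degraded: 6 × 10 = 60
  Retainer missing: 9 × 2 = 18
  Lubricant film intermittent contact: 9 × 5 = 45
  Insufficient preload: 7 × 2 = 14
Highest criticality is 70 → Housing erosion.

Housing erosion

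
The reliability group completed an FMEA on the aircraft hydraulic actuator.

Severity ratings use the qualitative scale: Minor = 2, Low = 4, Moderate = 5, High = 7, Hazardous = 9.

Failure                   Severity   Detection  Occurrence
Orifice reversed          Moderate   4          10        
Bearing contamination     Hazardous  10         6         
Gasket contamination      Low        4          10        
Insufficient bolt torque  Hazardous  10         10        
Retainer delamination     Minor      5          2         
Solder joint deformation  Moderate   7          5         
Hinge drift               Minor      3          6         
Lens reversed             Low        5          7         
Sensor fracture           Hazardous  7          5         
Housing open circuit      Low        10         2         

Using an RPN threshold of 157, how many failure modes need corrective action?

RPN = Severity × Occurrence × Detection:
  Orifice reversed: 5 × 10 × 4 = 200
  Bearing contamination: 9 × 6 × 10 = 540
  Gasket contamination: 4 × 10 × 4 = 160
  Insufficient bolt torque: 9 × 10 × 10 = 900
  Retainer delamination: 2 × 2 × 5 = 20
  Solder joint deformation: 5 × 5 × 7 = 175
  Hinge drift: 2 × 6 × 3 = 36
  Lens reversed: 4 × 7 × 5 = 140
  Sensor fracture: 9 × 5 × 7 = 315
  Housing open circuit: 4 × 2 × 10 = 80
Modes with RPN ≥ 157: Orifice reversed (200), Bearing contamination (540), Gasket contamination (160), Insufficient bolt torque (900), Solder joint deformation (175), Sensor fracture (315) → 6.

6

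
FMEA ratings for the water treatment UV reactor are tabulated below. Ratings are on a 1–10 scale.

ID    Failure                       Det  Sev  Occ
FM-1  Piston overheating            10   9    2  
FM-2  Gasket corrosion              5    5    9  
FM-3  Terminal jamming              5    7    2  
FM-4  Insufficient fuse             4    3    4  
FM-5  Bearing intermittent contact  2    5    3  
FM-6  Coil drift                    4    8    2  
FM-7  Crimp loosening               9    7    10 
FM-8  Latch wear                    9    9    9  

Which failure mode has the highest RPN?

RPN = Severity × Occurrence × Detection:
  FM-1: 9 × 2 × 10 = 180
  FM-2: 5 × 9 × 5 = 225
  FM-3: 7 × 2 × 5 = 70
  FM-4: 3 × 4 × 4 = 48
  FM-5: 5 × 3 × 2 = 30
  FM-6: 8 × 2 × 4 = 64
  FM-7: 7 × 10 × 9 = 630
  FM-8: 9 × 9 × 9 = 729
Highest RPN is 729 → FM-8.

FM-8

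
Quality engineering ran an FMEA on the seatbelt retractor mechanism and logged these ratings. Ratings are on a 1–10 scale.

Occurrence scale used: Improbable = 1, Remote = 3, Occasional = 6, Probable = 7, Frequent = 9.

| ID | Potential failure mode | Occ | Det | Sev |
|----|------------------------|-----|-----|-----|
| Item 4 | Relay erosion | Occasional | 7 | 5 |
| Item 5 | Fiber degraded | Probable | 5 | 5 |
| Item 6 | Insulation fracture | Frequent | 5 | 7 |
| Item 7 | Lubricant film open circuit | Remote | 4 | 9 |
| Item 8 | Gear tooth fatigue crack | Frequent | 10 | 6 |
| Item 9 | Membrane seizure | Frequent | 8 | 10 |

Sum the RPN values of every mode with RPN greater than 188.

RPN = Severity × Occurrence × Detection:
  Item 4: 5 × 6 × 7 = 210
  Item 5: 5 × 7 × 5 = 175
  Item 6: 7 × 9 × 5 = 315
  Item 7: 9 × 3 × 4 = 108
  Item 8: 6 × 9 × 10 = 540
  Item 9: 10 × 9 × 8 = 720
RPN > 188: Item 4 (210), Item 6 (315), Item 8 (540), Item 9 (720).
Sum: 210 + 315 + 540 + 720 = 1785.

1785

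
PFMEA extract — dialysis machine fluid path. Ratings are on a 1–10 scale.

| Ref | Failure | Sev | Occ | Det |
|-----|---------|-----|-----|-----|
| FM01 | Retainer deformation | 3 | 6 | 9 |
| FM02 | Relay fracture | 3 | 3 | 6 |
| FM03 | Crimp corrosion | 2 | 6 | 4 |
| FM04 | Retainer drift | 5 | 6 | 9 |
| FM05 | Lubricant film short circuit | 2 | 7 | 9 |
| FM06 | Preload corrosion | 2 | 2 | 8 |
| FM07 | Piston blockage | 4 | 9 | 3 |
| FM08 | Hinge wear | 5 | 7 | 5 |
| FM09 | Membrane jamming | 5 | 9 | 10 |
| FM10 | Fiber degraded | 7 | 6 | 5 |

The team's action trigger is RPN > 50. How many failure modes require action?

RPN = Severity × Occurrence × Detection:
  FM01: 3 × 6 × 9 = 162
  FM02: 3 × 3 × 6 = 54
  FM03: 2 × 6 × 4 = 48
  FM04: 5 × 6 × 9 = 270
  FM05: 2 × 7 × 9 = 126
  FM06: 2 × 2 × 8 = 32
  FM07: 4 × 9 × 3 = 108
  FM08: 5 × 7 × 5 = 175
  FM09: 5 × 9 × 10 = 450
  FM10: 7 × 6 × 5 = 210
Modes with RPN > 50: FM01 (162), FM02 (54), FM04 (270), FM05 (126), FM07 (108), FM08 (175), FM09 (450), FM10 (210) → 8.

8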